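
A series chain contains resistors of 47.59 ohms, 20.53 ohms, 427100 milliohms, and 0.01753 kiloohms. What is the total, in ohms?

512.75 ohms

In ohms:
  47.59 ohms → 47.59
  20.53 ohms → 20.53
  427100 milliohms = 427100 × 10⁻³ ohms = 427.1
  0.01753 kiloohms = 0.01753 × 10³ ohms = 17.53
Sum: 47.59 + 20.53 + 427.1 + 17.53 = 512.75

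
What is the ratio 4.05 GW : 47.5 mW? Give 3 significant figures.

(4.05 × 10⁹) / (47.5 × 10⁻³) = 0.08526 × 10¹²

85300000000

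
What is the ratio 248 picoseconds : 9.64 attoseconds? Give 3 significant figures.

25700000

(248e-12) / (9.64e-18) = 25.73e6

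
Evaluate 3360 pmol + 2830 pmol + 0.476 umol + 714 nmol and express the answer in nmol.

In nmol:
  3360 pmol = 3360 × 10⁻³ nmol = 3.36
  2830 pmol = 2830 × 10⁻³ nmol = 2.83
  0.476 umol = 0.476 × 10³ nmol = 476
  714 nmol → 714
Sum: 3.36 + 2.83 + 476 + 714 = 1196.19

1196.19 nmol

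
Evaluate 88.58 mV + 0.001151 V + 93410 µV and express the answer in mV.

183.141 mV

In mV:
  88.58 mV → 88.58
  0.001151 V = 0.001151 × 10^3 mV = 1.151
  93410 µV = 93410 × 10^-3 mV = 93.41
Sum: 88.58 + 1.151 + 93.41 = 183.141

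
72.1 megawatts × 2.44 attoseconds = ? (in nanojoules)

72.1 × 10^6 × 2.44 × 10^-18 = 175.924 × 10^-12 J

0.175924 nanojoules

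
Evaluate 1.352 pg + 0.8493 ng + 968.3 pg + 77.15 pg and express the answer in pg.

In pg:
  1.352 pg → 1.352
  0.8493 ng = 0.8493 × 10^3 pg = 849.3
  968.3 pg → 968.3
  77.15 pg → 77.15
Sum: 1.352 + 849.3 + 968.3 + 77.15 = 1896.102

1896.102 pg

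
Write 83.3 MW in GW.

mega = 1e6, giga = 1e9; factor is 1e-3.
83.3 × 1e-3 = 0.0833

0.0833 GW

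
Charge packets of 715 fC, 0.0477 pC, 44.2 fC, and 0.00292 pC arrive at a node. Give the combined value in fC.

809.82 fC

In fC:
  715 fC → 715
  0.0477 pC = 0.0477 × 10^3 fC = 47.7
  44.2 fC → 44.2
  0.00292 pC = 0.00292 × 10^3 fC = 2.92
Sum: 715 + 47.7 + 44.2 + 2.92 = 809.82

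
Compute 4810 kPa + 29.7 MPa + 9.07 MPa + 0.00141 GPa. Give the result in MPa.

In MPa:
  4810 kPa = 4810e-3 MPa = 4.81
  29.7 MPa → 29.7
  9.07 MPa → 9.07
  0.00141 GPa = 0.00141e3 MPa = 1.41
Sum: 4.81 + 29.7 + 9.07 + 1.41 = 44.99

44.99 MPa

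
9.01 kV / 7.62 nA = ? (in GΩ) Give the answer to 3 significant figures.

(9.01 × 10³) / (7.62 × 10⁻⁹) = 1.1824 × 10¹² Ω

1180 GΩ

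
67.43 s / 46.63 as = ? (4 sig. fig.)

1446000000000000000

(67.43) / (46.63 × 10^-18) = 1.4461 × 10^18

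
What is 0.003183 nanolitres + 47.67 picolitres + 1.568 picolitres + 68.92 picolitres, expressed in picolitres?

In picolitres:
  0.003183 nanolitres = 0.003183e3 picolitres = 3.183
  47.67 picolitres → 47.67
  1.568 picolitres → 1.568
  68.92 picolitres → 68.92
Sum: 3.183 + 47.67 + 1.568 + 68.92 = 121.341

121.341 picolitres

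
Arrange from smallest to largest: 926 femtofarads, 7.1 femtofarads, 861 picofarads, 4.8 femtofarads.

4.8 femtofarads < 7.1 femtofarads < 926 femtofarads < 861 picofarads

926 femtofarads = 0.000000000000926 farads
7.1 femtofarads = 0.0000000000000071 farads
861 picofarads = 0.000000000861 farads
4.8 femtofarads = 0.0000000000000048 farads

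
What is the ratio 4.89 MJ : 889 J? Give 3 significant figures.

5500

(4.89 × 10^6) / (889) = 0.005501 × 10^6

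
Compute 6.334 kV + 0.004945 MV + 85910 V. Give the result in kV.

In kV:
  6.334 kV → 6.334
  0.004945 MV = 0.004945e3 kV = 4.945
  85910 V = 85910e-3 kV = 85.91
Sum: 6.334 + 4.945 + 85.91 = 97.189

97.189 kV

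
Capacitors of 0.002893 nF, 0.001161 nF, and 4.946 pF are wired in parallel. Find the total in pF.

9 pF

In pF:
  0.002893 nF = 0.002893 × 10^3 pF = 2.893
  0.001161 nF = 0.001161 × 10^3 pF = 1.161
  4.946 pF → 4.946
Sum: 2.893 + 1.161 + 4.946 = 9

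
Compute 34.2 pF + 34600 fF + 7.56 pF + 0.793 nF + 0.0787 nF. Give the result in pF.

In pF:
  34.2 pF → 34.2
  34600 fF = 34600 × 10^-3 pF = 34.6
  7.56 pF → 7.56
  0.793 nF = 0.793 × 10^3 pF = 793
  0.0787 nF = 0.0787 × 10^3 pF = 78.7
Sum: 34.2 + 34.6 + 7.56 + 793 + 78.7 = 948.06

948.06 pF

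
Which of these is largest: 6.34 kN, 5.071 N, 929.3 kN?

6.34 kN = 6340 N
5.071 N = 5.071 N
929.3 kN = 929300 N

929.3 kN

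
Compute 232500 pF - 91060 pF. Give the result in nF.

In nF:
  232500 pF = 232500 × 10^-3 nF = 232.5
  91060 pF = 91060 × 10^-3 nF = 91.06
Difference: 232.5 - 91.06 = 141.44

141.44 nF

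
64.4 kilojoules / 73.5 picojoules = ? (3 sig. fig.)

(64.4 × 10³) / (73.5 × 10⁻¹²) = 0.8762 × 10¹⁵

876000000000000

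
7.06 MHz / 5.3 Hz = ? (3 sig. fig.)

(7.06 × 10⁶) / (5.3) = 1.332 × 10⁶

1330000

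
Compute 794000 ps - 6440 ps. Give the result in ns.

In ns:
  794000 ps = 794000 × 10⁻³ ns = 794
  6440 ps = 6440 × 10⁻³ ns = 6.44
Difference: 794 - 6.44 = 787.56

787.56 ns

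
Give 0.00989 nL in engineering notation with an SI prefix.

9.89 pL

= 9.89e-12 L; 1e-12 is pico.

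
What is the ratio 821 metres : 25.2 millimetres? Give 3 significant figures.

32600

(821) / (25.2 × 10⁻³) = 32.58 × 10³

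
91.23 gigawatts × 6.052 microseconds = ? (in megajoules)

91.23e9 × 6.052e-6 = 552.12396e3 J

0.55212396 megajoules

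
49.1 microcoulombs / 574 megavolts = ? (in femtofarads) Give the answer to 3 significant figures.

(49.1e-6) / (574e6) = 0.08554e-12 F

85.5 femtofarads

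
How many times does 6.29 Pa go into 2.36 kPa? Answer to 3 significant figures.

375

(2.36e3) / (6.29) = 0.3752e3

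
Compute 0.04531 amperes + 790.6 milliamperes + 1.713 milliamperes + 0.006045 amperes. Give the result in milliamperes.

843.668 milliamperes

In milliamperes:
  0.04531 amperes = 0.04531 × 10^3 milliamperes = 45.31
  790.6 milliamperes → 790.6
  1.713 milliamperes → 1.713
  0.006045 amperes = 0.006045 × 10^3 milliamperes = 6.045
Sum: 45.31 + 790.6 + 1.713 + 6.045 = 843.668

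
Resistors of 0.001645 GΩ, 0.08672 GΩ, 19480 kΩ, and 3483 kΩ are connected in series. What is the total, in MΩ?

In MΩ:
  0.001645 GΩ = 0.001645e3 MΩ = 1.645
  0.08672 GΩ = 0.08672e3 MΩ = 86.72
  19480 kΩ = 19480e-3 MΩ = 19.48
  3483 kΩ = 3483e-3 MΩ = 3.483
Sum: 1.645 + 86.72 + 19.48 + 3.483 = 111.328

111.328 MΩ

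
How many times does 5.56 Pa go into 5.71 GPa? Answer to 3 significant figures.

(5.71 × 10⁹) / (5.56) = 1.027 × 10⁹

1030000000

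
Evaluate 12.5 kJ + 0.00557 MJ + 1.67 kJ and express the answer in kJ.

19.74 kJ

In kJ:
  12.5 kJ → 12.5
  0.00557 MJ = 0.00557 × 10³ kJ = 5.57
  1.67 kJ → 1.67
Sum: 12.5 + 5.57 + 1.67 = 19.74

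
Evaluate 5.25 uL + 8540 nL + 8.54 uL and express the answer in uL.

22.33 uL

In uL:
  5.25 uL → 5.25
  8540 nL = 8540e-3 uL = 8.54
  8.54 uL → 8.54
Sum: 5.25 + 8.54 + 8.54 = 22.33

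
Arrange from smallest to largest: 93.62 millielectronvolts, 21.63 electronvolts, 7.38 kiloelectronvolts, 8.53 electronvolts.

93.62 millielectronvolts = 0.09362 electronvolts
21.63 electronvolts = 21.63 electronvolts
7.38 kiloelectronvolts = 7380 electronvolts
8.53 electronvolts = 8.53 electronvolts

93.62 millielectronvolts < 8.53 electronvolts < 21.63 electronvolts < 7.38 kiloelectronvolts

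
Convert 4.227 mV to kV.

0.000004227 kV

milli = 1e-3, kilo = 1e3; factor is 1e-6.
4.227 × 1e-6 = 0.000004227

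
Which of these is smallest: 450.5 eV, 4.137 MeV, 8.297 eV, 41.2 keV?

450.5 eV = 450.5 eV
4.137 MeV = 4137000 eV
8.297 eV = 8.297 eV
41.2 keV = 41200 eV

8.297 eV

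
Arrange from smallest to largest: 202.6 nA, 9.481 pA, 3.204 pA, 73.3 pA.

3.204 pA < 9.481 pA < 73.3 pA < 202.6 nA

202.6 nA = 0.0000002026 A
9.481 pA = 0.000000000009481 A
3.204 pA = 0.000000000003204 A
73.3 pA = 0.0000000000733 A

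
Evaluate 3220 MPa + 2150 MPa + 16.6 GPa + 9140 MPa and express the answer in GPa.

31.11 GPa

In GPa:
  3220 MPa = 3220 × 10^-3 GPa = 3.22
  2150 MPa = 2150 × 10^-3 GPa = 2.15
  16.6 GPa → 16.6
  9140 MPa = 9140 × 10^-3 GPa = 9.14
Sum: 3.22 + 2.15 + 16.6 + 9.14 = 31.11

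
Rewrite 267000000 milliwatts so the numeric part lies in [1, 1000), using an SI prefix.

267 kilowatts

= 267 × 10^3 watts; 10^3 is kilo.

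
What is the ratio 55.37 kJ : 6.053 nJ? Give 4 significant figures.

9148000000000

(55.37e3) / (6.053e-9) = 9.1475e12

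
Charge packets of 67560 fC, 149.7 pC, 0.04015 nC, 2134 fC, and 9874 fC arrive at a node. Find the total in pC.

In pC:
  67560 fC = 67560 × 10⁻³ pC = 67.56
  149.7 pC → 149.7
  0.04015 nC = 0.04015 × 10³ pC = 40.15
  2134 fC = 2134 × 10⁻³ pC = 2.134
  9874 fC = 9874 × 10⁻³ pC = 9.874
Sum: 67.56 + 149.7 + 40.15 + 2.134 + 9.874 = 269.418

269.418 pC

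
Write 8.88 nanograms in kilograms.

0.00000000000888 kilograms

nano = 10⁻⁹, kilo = 10³; factor is 10⁻¹².
8.88 × 10⁻¹² = 0.00000000000888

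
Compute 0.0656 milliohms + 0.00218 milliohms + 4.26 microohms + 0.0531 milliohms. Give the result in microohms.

In microohms:
  0.0656 milliohms = 0.0656 × 10^3 microohms = 65.6
  0.00218 milliohms = 0.00218 × 10^3 microohms = 2.18
  4.26 microohms → 4.26
  0.0531 milliohms = 0.0531 × 10^3 microohms = 53.1
Sum: 65.6 + 2.18 + 4.26 + 53.1 = 125.14

125.14 microohms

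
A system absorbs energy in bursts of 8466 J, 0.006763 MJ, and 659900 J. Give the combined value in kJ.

675.129 kJ

In kJ:
  8466 J = 8466e-3 kJ = 8.466
  0.006763 MJ = 0.006763e3 kJ = 6.763
  659900 J = 659900e-3 kJ = 659.9
Sum: 8.466 + 6.763 + 659.9 = 675.129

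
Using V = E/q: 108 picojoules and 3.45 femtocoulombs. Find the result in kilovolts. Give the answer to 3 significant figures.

(108 × 10⁻¹²) / (3.45 × 10⁻¹⁵) = 31.304 × 10³ V

31.3 kilovolts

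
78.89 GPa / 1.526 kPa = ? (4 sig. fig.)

(78.89 × 10⁹) / (1.526 × 10³) = 51.697 × 10⁶

51700000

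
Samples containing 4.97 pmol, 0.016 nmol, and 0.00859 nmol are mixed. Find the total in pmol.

In pmol:
  4.97 pmol → 4.97
  0.016 nmol = 0.016e3 pmol = 16
  0.00859 nmol = 0.00859e3 pmol = 8.59
Sum: 4.97 + 16 + 8.59 = 29.56

29.56 pmol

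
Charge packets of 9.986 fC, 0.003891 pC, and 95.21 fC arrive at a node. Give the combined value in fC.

In fC:
  9.986 fC → 9.986
  0.003891 pC = 0.003891 × 10^3 fC = 3.891
  95.21 fC → 95.21
Sum: 9.986 + 3.891 + 95.21 = 109.087

109.087 fC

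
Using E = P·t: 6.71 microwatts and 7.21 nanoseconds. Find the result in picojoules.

6.71 × 10^-6 × 7.21 × 10^-9 = 48.3791 × 10^-15 J

0.0483791 picojoules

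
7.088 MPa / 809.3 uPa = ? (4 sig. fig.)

(7.088 × 10^6) / (809.3 × 10^-6) = 0.0087582 × 10^12

8758000000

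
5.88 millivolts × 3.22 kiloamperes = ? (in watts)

18.9336 watts

5.88e-3 × 3.22e3 = 18.9336 W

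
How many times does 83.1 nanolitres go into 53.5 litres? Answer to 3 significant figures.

(53.5) / (83.1 × 10⁻⁹) = 0.6438 × 10⁹

644000000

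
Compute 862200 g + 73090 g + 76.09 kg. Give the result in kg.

1011.38 kg

In kg:
  862200 g = 862200 × 10⁻³ kg = 862.2
  73090 g = 73090 × 10⁻³ kg = 73.09
  76.09 kg → 76.09
Sum: 862.2 + 73.09 + 76.09 = 1011.38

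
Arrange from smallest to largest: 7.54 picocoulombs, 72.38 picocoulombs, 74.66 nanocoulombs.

7.54 picocoulombs < 72.38 picocoulombs < 74.66 nanocoulombs

7.54 picocoulombs = 0.00000000000754 coulombs
72.38 picocoulombs = 0.00000000007238 coulombs
74.66 nanocoulombs = 0.00000007466 coulombs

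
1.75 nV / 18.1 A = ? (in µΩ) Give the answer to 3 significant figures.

(1.75 × 10^-9) / (18.1) = 0.096685 × 10^-9 Ω

0.0000967 µΩ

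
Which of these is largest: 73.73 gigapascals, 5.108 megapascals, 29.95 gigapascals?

73.73 gigapascals = 73730000000 pascals
5.108 megapascals = 5108000 pascals
29.95 gigapascals = 29950000000 pascals

73.73 gigapascals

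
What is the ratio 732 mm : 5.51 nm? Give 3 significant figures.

133000000

(732 × 10^-3) / (5.51 × 10^-9) = 132.8 × 10^6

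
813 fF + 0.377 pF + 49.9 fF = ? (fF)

1239.9 fF

In fF:
  813 fF → 813
  0.377 pF = 0.377 × 10^3 fF = 377
  49.9 fF → 49.9
Sum: 813 + 377 + 49.9 = 1239.9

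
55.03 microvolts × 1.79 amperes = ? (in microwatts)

98.5037 microwatts

55.03 × 10^-6 × 1.79 = 98.5037 × 10^-6 W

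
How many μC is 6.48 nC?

nano = 10⁻⁹, micro = 10⁻⁶; factor is 10⁻³.
6.48 × 10⁻³ = 0.00648

0.00648 μC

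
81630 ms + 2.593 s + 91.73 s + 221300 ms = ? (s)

397.253 s

In s:
  81630 ms = 81630 × 10⁻³ s = 81.63
  2.593 s → 2.593
  91.73 s → 91.73
  221300 ms = 221300 × 10⁻³ s = 221.3
Sum: 81.63 + 2.593 + 91.73 + 221.3 = 397.253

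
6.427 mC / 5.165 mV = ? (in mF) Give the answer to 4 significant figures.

(6.427e-3) / (5.165e-3) = 1.24434 F

1244 mF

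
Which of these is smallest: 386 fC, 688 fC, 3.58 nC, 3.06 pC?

386 fC

386 fC = 0.000000000000386 C
688 fC = 0.000000000000688 C
3.58 nC = 0.00000000358 C
3.06 pC = 0.00000000000306 C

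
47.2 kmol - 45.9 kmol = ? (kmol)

1.3 kmol

In kmol:
  47.2 kmol → 47.2
  45.9 kmol → 45.9
Difference: 47.2 - 45.9 = 1.3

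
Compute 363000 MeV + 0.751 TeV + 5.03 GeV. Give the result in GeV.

1119.03 GeV

In GeV:
  363000 MeV = 363000 × 10⁻³ GeV = 363
  0.751 TeV = 0.751 × 10³ GeV = 751
  5.03 GeV → 5.03
Sum: 363 + 751 + 5.03 = 1119.03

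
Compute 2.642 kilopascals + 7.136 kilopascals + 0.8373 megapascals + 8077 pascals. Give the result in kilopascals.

In kilopascals:
  2.642 kilopascals → 2.642
  7.136 kilopascals → 7.136
  0.8373 megapascals = 0.8373 × 10^3 kilopascals = 837.3
  8077 pascals = 8077 × 10^-3 kilopascals = 8.077
Sum: 2.642 + 7.136 + 837.3 + 8.077 = 855.155

855.155 kilopascals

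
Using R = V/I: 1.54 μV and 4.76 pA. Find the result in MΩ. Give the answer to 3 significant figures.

0.324 MΩ

(1.54 × 10^-6) / (4.76 × 10^-12) = 0.32353 × 10^6 Ω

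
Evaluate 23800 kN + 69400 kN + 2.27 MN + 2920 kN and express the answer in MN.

In MN:
  23800 kN = 23800 × 10^-3 MN = 23.8
  69400 kN = 69400 × 10^-3 MN = 69.4
  2.27 MN → 2.27
  2920 kN = 2920 × 10^-3 MN = 2.92
Sum: 23.8 + 69.4 + 2.27 + 2.92 = 98.39

98.39 MN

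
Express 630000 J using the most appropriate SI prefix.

= 630e3 J; 1e3 is kilo.

630 kJ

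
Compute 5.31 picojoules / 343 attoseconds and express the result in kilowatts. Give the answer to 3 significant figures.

15.5 kilowatts

(5.31e-12) / (343e-18) = 0.015481e6 W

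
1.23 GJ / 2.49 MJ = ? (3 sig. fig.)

(1.23 × 10⁹) / (2.49 × 10⁶) = 0.494 × 10³

494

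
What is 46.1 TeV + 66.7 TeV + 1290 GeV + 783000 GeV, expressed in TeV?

897.09 TeV

In TeV:
  46.1 TeV → 46.1
  66.7 TeV → 66.7
  1290 GeV = 1290 × 10^-3 TeV = 1.29
  783000 GeV = 783000 × 10^-3 TeV = 783
Sum: 46.1 + 66.7 + 1.29 + 783 = 897.09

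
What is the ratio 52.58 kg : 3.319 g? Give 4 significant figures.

15840

(52.58 × 10³) / (3.319) = 15.842 × 10³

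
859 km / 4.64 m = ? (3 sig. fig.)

185000

(859e3) / (4.64) = 185.1e3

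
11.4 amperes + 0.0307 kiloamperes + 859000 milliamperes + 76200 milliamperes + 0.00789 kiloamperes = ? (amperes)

985.19 amperes

In amperes:
  11.4 amperes → 11.4
  0.0307 kiloamperes = 0.0307 × 10³ amperes = 30.7
  859000 milliamperes = 859000 × 10⁻³ amperes = 859
  76200 milliamperes = 76200 × 10⁻³ amperes = 76.2
  0.00789 kiloamperes = 0.00789 × 10³ amperes = 7.89
Sum: 11.4 + 30.7 + 859 + 76.2 + 7.89 = 985.19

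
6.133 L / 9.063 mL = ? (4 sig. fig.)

676.7

(6.133) / (9.063 × 10⁻³) = 0.67671 × 10³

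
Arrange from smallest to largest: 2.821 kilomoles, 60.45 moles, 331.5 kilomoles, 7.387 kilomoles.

2.821 kilomoles = 2821 moles
60.45 moles = 60.45 moles
331.5 kilomoles = 331500 moles
7.387 kilomoles = 7387 moles

60.45 moles < 2.821 kilomoles < 7.387 kilomoles < 331.5 kilomoles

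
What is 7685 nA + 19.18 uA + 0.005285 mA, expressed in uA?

In uA:
  7685 nA = 7685 × 10⁻³ uA = 7.685
  19.18 uA → 19.18
  0.005285 mA = 0.005285 × 10³ uA = 5.285
Sum: 7.685 + 19.18 + 5.285 = 32.15

32.15 uA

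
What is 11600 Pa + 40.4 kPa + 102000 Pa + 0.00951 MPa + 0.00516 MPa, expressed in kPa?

In kPa:
  11600 Pa = 11600e-3 kPa = 11.6
  40.4 kPa → 40.4
  102000 Pa = 102000e-3 kPa = 102
  0.00951 MPa = 0.00951e3 kPa = 9.51
  0.00516 MPa = 0.00516e3 kPa = 5.16
Sum: 11.6 + 40.4 + 102 + 9.51 + 5.16 = 168.67

168.67 kPa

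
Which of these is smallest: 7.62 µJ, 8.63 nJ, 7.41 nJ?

7.41 nJ

7.62 µJ = 0.00000762 J
8.63 nJ = 0.00000000863 J
7.41 nJ = 0.00000000741 J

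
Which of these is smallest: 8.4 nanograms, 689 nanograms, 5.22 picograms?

5.22 picograms

8.4 nanograms = 0.0000000084 grams
689 nanograms = 0.000000689 grams
5.22 picograms = 0.00000000000522 grams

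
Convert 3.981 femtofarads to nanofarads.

femto = 10⁻¹⁵, nano = 10⁻⁹; factor is 10⁻⁶.
3.981 × 10⁻⁶ = 0.000003981

0.000003981 nanofarads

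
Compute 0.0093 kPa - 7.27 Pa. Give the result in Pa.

In Pa:
  0.0093 kPa = 0.0093 × 10³ Pa = 9.3
  7.27 Pa → 7.27
Difference: 9.3 - 7.27 = 2.03

2.03 Pa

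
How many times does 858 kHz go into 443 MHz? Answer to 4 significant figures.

(443 × 10^6) / (858 × 10^3) = 0.51632 × 10^3

516.3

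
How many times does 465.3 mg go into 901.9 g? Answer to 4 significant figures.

1938

(901.9) / (465.3 × 10⁻³) = 1.9383 × 10³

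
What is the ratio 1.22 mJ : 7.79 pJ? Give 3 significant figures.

157000000

(1.22 × 10^-3) / (7.79 × 10^-12) = 0.1566 × 10^9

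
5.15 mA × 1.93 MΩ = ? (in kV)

9.9395 kV

5.15 × 10^-3 × 1.93 × 10^6 = 9.9395 × 10^3 V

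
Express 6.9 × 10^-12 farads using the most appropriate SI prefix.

= 6.9 × 10^-12 farads; 10^-12 is pico.

6.9 picofarads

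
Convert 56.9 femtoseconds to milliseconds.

0.0000000000569 milliseconds

femto = 10⁻¹⁵, milli = 10⁻³; factor is 10⁻¹².
56.9 × 10⁻¹² = 0.0000000000569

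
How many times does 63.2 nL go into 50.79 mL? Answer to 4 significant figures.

(50.79 × 10^-3) / (63.2 × 10^-9) = 0.80364 × 10^6

803600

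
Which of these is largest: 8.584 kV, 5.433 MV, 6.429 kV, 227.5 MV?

227.5 MV

8.584 kV = 8584 V
5.433 MV = 5433000 V
6.429 kV = 6429 V
227.5 MV = 227500000 V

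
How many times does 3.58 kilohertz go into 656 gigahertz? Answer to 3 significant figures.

(656 × 10^9) / (3.58 × 10^3) = 183.2 × 10^6

183000000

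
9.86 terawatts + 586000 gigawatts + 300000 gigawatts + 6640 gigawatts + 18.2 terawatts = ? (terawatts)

920.7 terawatts

In terawatts:
  9.86 terawatts → 9.86
  586000 gigawatts = 586000e-3 terawatts = 586
  300000 gigawatts = 300000e-3 terawatts = 300
  6640 gigawatts = 6640e-3 terawatts = 6.64
  18.2 terawatts → 18.2
Sum: 9.86 + 586 + 300 + 6.64 + 18.2 = 920.7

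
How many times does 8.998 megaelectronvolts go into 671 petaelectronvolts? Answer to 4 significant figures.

74570000000

(671 × 10¹⁵) / (8.998 × 10⁶) = 74.572 × 10⁹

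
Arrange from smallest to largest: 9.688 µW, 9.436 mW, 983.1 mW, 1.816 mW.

9.688 µW < 1.816 mW < 9.436 mW < 983.1 mW

9.688 µW = 0.000009688 W
9.436 mW = 0.009436 W
983.1 mW = 0.9831 W
1.816 mW = 0.001816 W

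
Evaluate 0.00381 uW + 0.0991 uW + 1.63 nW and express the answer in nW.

104.54 nW

In nW:
  0.00381 uW = 0.00381 × 10³ nW = 3.81
  0.0991 uW = 0.0991 × 10³ nW = 99.1
  1.63 nW → 1.63
Sum: 3.81 + 99.1 + 1.63 = 104.54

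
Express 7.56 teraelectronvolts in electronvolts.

tera = 10¹², (no prefix) = 10⁰; factor is 10¹².
7.56 × 10¹² = 7560000000000

7560000000000 electronvolts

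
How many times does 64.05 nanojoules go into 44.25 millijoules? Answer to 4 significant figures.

690900

(44.25 × 10⁻³) / (64.05 × 10⁻⁹) = 0.69087 × 10⁶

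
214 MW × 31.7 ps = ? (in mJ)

214e6 × 31.7e-12 = 6783.8e-6 J

6.7838 mJ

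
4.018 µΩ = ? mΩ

0.004018 mΩ

micro = 1e-6, milli = 1e-3; factor is 1e-3.
4.018 × 1e-3 = 0.004018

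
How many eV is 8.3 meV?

0.0083 eV

milli = 10⁻³, (no prefix) = 10⁰; factor is 10⁻³.
8.3 × 10⁻³ = 0.0083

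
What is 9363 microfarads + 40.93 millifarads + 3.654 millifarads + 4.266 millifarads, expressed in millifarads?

58.213 millifarads

In millifarads:
  9363 microfarads = 9363 × 10⁻³ millifarads = 9.363
  40.93 millifarads → 40.93
  3.654 millifarads → 3.654
  4.266 millifarads → 4.266
Sum: 9.363 + 40.93 + 3.654 + 4.266 = 58.213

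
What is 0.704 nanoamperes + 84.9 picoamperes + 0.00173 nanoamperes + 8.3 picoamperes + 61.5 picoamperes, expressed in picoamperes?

In picoamperes:
  0.704 nanoamperes = 0.704 × 10^3 picoamperes = 704
  84.9 picoamperes → 84.9
  0.00173 nanoamperes = 0.00173 × 10^3 picoamperes = 1.73
  8.3 picoamperes → 8.3
  61.5 picoamperes → 61.5
Sum: 704 + 84.9 + 1.73 + 8.3 + 61.5 = 860.43

860.43 picoamperes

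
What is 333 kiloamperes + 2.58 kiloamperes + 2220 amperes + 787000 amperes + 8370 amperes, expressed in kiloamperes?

1133.17 kiloamperes

In kiloamperes:
  333 kiloamperes → 333
  2.58 kiloamperes → 2.58
  2220 amperes = 2220 × 10⁻³ kiloamperes = 2.22
  787000 amperes = 787000 × 10⁻³ kiloamperes = 787
  8370 amperes = 8370 × 10⁻³ kiloamperes = 8.37
Sum: 333 + 2.58 + 2.22 + 787 + 8.37 = 1133.17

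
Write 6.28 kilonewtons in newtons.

6280 newtons

kilo = 1e3, (no prefix) = 1e0; factor is 1e3.
6.28 × 1e3 = 6280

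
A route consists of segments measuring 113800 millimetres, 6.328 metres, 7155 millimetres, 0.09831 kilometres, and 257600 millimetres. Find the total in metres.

483.193 metres

In metres:
  113800 millimetres = 113800e-3 metres = 113.8
  6.328 metres → 6.328
  7155 millimetres = 7155e-3 metres = 7.155
  0.09831 kilometres = 0.09831e3 metres = 98.31
  257600 millimetres = 257600e-3 metres = 257.6
Sum: 113.8 + 6.328 + 7.155 + 98.31 + 257.6 = 483.193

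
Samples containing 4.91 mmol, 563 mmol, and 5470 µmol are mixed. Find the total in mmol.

573.38 mmol

In mmol:
  4.91 mmol → 4.91
  563 mmol → 563
  5470 µmol = 5470 × 10⁻³ mmol = 5.47
Sum: 4.91 + 563 + 5.47 = 573.38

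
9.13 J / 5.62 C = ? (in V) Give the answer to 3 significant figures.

(9.13) / (5.62) = 1.6246 V

1.62 V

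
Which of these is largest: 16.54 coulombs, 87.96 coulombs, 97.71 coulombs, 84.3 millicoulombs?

97.71 coulombs

16.54 coulombs = 16.54 coulombs
87.96 coulombs = 87.96 coulombs
97.71 coulombs = 97.71 coulombs
84.3 millicoulombs = 0.0843 coulombs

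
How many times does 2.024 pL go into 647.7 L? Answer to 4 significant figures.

(647.7) / (2.024 × 10⁻¹²) = 320.01 × 10¹²

320000000000000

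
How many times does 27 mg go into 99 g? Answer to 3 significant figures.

3670

(99) / (27 × 10^-3) = 3.667 × 10^3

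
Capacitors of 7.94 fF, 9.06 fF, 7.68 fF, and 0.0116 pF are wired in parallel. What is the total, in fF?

In fF:
  7.94 fF → 7.94
  9.06 fF → 9.06
  7.68 fF → 7.68
  0.0116 pF = 0.0116e3 fF = 11.6
Sum: 7.94 + 9.06 + 7.68 + 11.6 = 36.28

36.28 fF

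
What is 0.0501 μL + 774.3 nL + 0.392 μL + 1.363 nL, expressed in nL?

1217.763 nL

In nL:
  0.0501 μL = 0.0501 × 10^3 nL = 50.1
  774.3 nL → 774.3
  0.392 μL = 0.392 × 10^3 nL = 392
  1.363 nL → 1.363
Sum: 50.1 + 774.3 + 392 + 1.363 = 1217.763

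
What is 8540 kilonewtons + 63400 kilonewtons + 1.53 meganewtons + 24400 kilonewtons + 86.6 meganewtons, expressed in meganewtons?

184.47 meganewtons

In meganewtons:
  8540 kilonewtons = 8540 × 10^-3 meganewtons = 8.54
  63400 kilonewtons = 63400 × 10^-3 meganewtons = 63.4
  1.53 meganewtons → 1.53
  24400 kilonewtons = 24400 × 10^-3 meganewtons = 24.4
  86.6 meganewtons → 86.6
Sum: 8.54 + 63.4 + 1.53 + 24.4 + 86.6 = 184.47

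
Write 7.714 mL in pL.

7714000000 pL

milli = 10^-3, pico = 10^-12; factor is 10^9.
7.714 × 10^9 = 7714000000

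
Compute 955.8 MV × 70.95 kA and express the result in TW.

67.81401 TW

955.8 × 10⁶ × 70.95 × 10³ = 67814.01 × 10⁹ W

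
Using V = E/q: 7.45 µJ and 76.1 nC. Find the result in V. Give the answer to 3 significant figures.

(7.45e-6) / (76.1e-9) = 0.097898e3 V

97.9 V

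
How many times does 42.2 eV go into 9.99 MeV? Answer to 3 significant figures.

237000

(9.99 × 10⁶) / (42.2) = 0.2367 × 10⁶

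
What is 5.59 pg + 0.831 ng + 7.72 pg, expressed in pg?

In pg:
  5.59 pg → 5.59
  0.831 ng = 0.831 × 10^3 pg = 831
  7.72 pg → 7.72
Sum: 5.59 + 831 + 7.72 = 844.31

844.31 pg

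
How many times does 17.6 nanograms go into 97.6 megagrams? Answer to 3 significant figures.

5550000000000000

(97.6 × 10^6) / (17.6 × 10^-9) = 5.545 × 10^15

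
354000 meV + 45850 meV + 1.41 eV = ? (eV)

In eV:
  354000 meV = 354000 × 10⁻³ eV = 354
  45850 meV = 45850 × 10⁻³ eV = 45.85
  1.41 eV → 1.41
Sum: 354 + 45.85 + 1.41 = 401.26

401.26 eV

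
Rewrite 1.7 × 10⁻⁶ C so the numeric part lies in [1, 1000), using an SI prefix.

1.7 uC

= 1.7 × 10⁻⁶ C; 10⁻⁶ is micro.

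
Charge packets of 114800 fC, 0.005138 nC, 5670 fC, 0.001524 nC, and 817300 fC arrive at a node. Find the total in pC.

In pC:
  114800 fC = 114800 × 10^-3 pC = 114.8
  0.005138 nC = 0.005138 × 10^3 pC = 5.138
  5670 fC = 5670 × 10^-3 pC = 5.67
  0.001524 nC = 0.001524 × 10^3 pC = 1.524
  817300 fC = 817300 × 10^-3 pC = 817.3
Sum: 114.8 + 5.138 + 5.67 + 1.524 + 817.3 = 944.432

944.432 pC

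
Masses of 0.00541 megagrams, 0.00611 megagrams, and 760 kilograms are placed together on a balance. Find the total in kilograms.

771.52 kilograms

In kilograms:
  0.00541 megagrams = 0.00541 × 10³ kilograms = 5.41
  0.00611 megagrams = 0.00611 × 10³ kilograms = 6.11
  760 kilograms → 760
Sum: 5.41 + 6.11 + 760 = 771.52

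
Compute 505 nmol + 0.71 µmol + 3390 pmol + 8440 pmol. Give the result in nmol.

In nmol:
  505 nmol → 505
  0.71 µmol = 0.71 × 10^3 nmol = 710
  3390 pmol = 3390 × 10^-3 nmol = 3.39
  8440 pmol = 8440 × 10^-3 nmol = 8.44
Sum: 505 + 710 + 3.39 + 8.44 = 1226.83

1226.83 nmol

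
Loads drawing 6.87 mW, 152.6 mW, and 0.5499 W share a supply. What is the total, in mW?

709.37 mW

In mW:
  6.87 mW → 6.87
  152.6 mW → 152.6
  0.5499 W = 0.5499 × 10³ mW = 549.9
Sum: 6.87 + 152.6 + 549.9 = 709.37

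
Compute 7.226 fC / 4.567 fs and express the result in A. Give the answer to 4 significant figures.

1.582 A

(7.226e-15) / (4.567e-15) = 1.58222 A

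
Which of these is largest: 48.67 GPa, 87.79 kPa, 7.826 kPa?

48.67 GPa = 48670000000 Pa
87.79 kPa = 87790 Pa
7.826 kPa = 7826 Pa

48.67 GPa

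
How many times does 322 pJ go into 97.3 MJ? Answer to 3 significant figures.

302000000000000000

(97.3e6) / (322e-12) = 0.3022e18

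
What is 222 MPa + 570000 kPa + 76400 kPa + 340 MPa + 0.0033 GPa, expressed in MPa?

1211.7 MPa

In MPa:
  222 MPa → 222
  570000 kPa = 570000 × 10⁻³ MPa = 570
  76400 kPa = 76400 × 10⁻³ MPa = 76.4
  340 MPa → 340
  0.0033 GPa = 0.0033 × 10³ MPa = 3.3
Sum: 222 + 570 + 76.4 + 340 + 3.3 = 1211.7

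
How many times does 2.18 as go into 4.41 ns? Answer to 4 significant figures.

2023000000

(4.41 × 10^-9) / (2.18 × 10^-18) = 2.0229 × 10^9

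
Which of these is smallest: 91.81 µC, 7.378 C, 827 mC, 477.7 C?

91.81 µC

91.81 µC = 0.00009181 C
7.378 C = 7.378 C
827 mC = 0.827 C
477.7 C = 477.7 C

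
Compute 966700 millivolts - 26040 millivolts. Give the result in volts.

940.66 volts

In volts:
  966700 millivolts = 966700e-3 volts = 966.7
  26040 millivolts = 26040e-3 volts = 26.04
Difference: 966.7 - 26.04 = 940.66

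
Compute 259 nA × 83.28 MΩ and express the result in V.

21.56952 V

259 × 10^-9 × 83.28 × 10^6 = 21569.52 × 10^-3 V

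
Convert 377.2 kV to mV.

377200000 mV

kilo = 10^3, milli = 10^-3; factor is 10^6.
377.2 × 10^6 = 377200000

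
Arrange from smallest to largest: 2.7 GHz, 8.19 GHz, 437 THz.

2.7 GHz = 2700000000 Hz
8.19 GHz = 8190000000 Hz
437 THz = 437000000000000 Hz

2.7 GHz < 8.19 GHz < 437 THz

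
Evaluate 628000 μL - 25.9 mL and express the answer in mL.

602.1 mL

In mL:
  628000 μL = 628000 × 10⁻³ mL = 628
  25.9 mL → 25.9
Difference: 628 - 25.9 = 602.1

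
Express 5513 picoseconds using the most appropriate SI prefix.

= 5.513e-9 seconds; 1e-9 is nano.

5.513 nanoseconds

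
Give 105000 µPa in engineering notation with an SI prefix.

105 mPa

= 105e-3 Pa; 1e-3 is milli.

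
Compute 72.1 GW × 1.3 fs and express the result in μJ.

72.1e9 × 1.3e-15 = 93.73e-6 J

93.73 μJ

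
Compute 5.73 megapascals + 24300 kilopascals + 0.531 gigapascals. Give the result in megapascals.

561.03 megapascals

In megapascals:
  5.73 megapascals → 5.73
  24300 kilopascals = 24300 × 10^-3 megapascals = 24.3
  0.531 gigapascals = 0.531 × 10^3 megapascals = 531
Sum: 5.73 + 24.3 + 531 = 561.03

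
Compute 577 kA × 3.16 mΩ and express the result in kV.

1.82332 kV

577e3 × 3.16e-3 = 1823.32 V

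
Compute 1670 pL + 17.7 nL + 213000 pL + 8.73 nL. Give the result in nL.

In nL:
  1670 pL = 1670e-3 nL = 1.67
  17.7 nL → 17.7
  213000 pL = 213000e-3 nL = 213
  8.73 nL → 8.73
Sum: 1.67 + 17.7 + 213 + 8.73 = 241.1

241.1 nL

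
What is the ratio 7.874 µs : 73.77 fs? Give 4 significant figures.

(7.874e-6) / (73.77e-15) = 0.10674e9

106700000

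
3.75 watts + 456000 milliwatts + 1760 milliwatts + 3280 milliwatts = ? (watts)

In watts:
  3.75 watts → 3.75
  456000 milliwatts = 456000 × 10⁻³ watts = 456
  1760 milliwatts = 1760 × 10⁻³ watts = 1.76
  3280 milliwatts = 3280 × 10⁻³ watts = 3.28
Sum: 3.75 + 456 + 1.76 + 3.28 = 464.79

464.79 watts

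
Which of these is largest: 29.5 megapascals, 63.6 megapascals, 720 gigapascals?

720 gigapascals

29.5 megapascals = 29500000 pascals
63.6 megapascals = 63600000 pascals
720 gigapascals = 720000000000 pascals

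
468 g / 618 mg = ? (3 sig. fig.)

(468) / (618 × 10^-3) = 0.7573 × 10^3

757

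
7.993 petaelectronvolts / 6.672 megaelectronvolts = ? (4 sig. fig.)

1198000000

(7.993e15) / (6.672e6) = 1.198e9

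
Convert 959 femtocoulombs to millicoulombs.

0.000000000959 millicoulombs

femto = 10⁻¹⁵, milli = 10⁻³; factor is 10⁻¹².
959 × 10⁻¹² = 0.000000000959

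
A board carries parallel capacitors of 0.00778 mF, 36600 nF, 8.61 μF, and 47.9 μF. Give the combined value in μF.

100.89 μF

In μF:
  0.00778 mF = 0.00778e3 μF = 7.78
  36600 nF = 36600e-3 μF = 36.6
  8.61 μF → 8.61
  47.9 μF → 47.9
Sum: 7.78 + 36.6 + 8.61 + 47.9 = 100.89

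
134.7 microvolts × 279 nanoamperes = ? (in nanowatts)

134.7 × 10⁻⁶ × 279 × 10⁻⁹ = 37581.3 × 10⁻¹⁵ W

0.0375813 nanowatts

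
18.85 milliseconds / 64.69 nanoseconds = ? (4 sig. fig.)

291400

(18.85e-3) / (64.69e-9) = 0.29139e6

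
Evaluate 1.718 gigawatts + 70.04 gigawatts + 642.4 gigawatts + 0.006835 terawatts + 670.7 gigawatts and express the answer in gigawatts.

1391.693 gigawatts

In gigawatts:
  1.718 gigawatts → 1.718
  70.04 gigawatts → 70.04
  642.4 gigawatts → 642.4
  0.006835 terawatts = 0.006835 × 10^3 gigawatts = 6.835
  670.7 gigawatts → 670.7
Sum: 1.718 + 70.04 + 642.4 + 6.835 + 670.7 = 1391.693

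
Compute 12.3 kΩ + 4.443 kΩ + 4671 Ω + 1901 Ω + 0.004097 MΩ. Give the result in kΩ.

In kΩ:
  12.3 kΩ → 12.3
  4.443 kΩ → 4.443
  4671 Ω = 4671 × 10^-3 kΩ = 4.671
  1901 Ω = 1901 × 10^-3 kΩ = 1.901
  0.004097 MΩ = 0.004097 × 10^3 kΩ = 4.097
Sum: 12.3 + 4.443 + 4.671 + 1.901 + 4.097 = 27.412

27.412 kΩ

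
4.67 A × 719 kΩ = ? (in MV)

4.67 × 719e3 = 3357.73e3 V

3.35773 MV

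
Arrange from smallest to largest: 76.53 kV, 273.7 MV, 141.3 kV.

76.53 kV = 76530 V
273.7 MV = 273700000 V
141.3 kV = 141300 V

76.53 kV < 141.3 kV < 273.7 MV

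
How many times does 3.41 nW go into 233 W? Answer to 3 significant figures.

68300000000

(233) / (3.41 × 10⁻⁹) = 68.33 × 10⁹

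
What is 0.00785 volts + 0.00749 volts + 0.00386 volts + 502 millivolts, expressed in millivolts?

521.2 millivolts

In millivolts:
  0.00785 volts = 0.00785e3 millivolts = 7.85
  0.00749 volts = 0.00749e3 millivolts = 7.49
  0.00386 volts = 0.00386e3 millivolts = 3.86
  502 millivolts → 502
Sum: 7.85 + 7.49 + 3.86 + 502 = 521.2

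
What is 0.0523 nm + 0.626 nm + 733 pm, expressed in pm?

In pm:
  0.0523 nm = 0.0523 × 10^3 pm = 52.3
  0.626 nm = 0.626 × 10^3 pm = 626
  733 pm → 733
Sum: 52.3 + 626 + 733 = 1411.3

1411.3 pm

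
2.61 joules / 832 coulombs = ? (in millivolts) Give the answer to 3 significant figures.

(2.61) / (832) = 0.003137 V

3.14 millivolts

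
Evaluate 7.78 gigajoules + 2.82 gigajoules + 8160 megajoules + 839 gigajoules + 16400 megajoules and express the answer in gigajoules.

In gigajoules:
  7.78 gigajoules → 7.78
  2.82 gigajoules → 2.82
  8160 megajoules = 8160e-3 gigajoules = 8.16
  839 gigajoules → 839
  16400 megajoules = 16400e-3 gigajoules = 16.4
Sum: 7.78 + 2.82 + 8.16 + 839 + 16.4 = 874.16

874.16 gigajoules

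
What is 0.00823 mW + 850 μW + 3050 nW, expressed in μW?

861.28 μW

In μW:
  0.00823 mW = 0.00823 × 10^3 μW = 8.23
  850 μW → 850
  3050 nW = 3050 × 10^-3 μW = 3.05
Sum: 8.23 + 850 + 3.05 = 861.28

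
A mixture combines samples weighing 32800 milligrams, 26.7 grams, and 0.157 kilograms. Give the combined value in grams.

216.5 grams

In grams:
  32800 milligrams = 32800 × 10⁻³ grams = 32.8
  26.7 grams → 26.7
  0.157 kilograms = 0.157 × 10³ grams = 157
Sum: 32.8 + 26.7 + 157 = 216.5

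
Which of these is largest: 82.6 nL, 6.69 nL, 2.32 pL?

82.6 nL

82.6 nL = 0.0000000826 L
6.69 nL = 0.00000000669 L
2.32 pL = 0.00000000000232 L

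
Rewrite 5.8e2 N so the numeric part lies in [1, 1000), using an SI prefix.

= 580 N; mantissa already in [1, 1000).

580 N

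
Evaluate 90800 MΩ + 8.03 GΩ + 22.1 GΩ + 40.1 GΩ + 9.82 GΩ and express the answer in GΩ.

In GΩ:
  90800 MΩ = 90800 × 10^-3 GΩ = 90.8
  8.03 GΩ → 8.03
  22.1 GΩ → 22.1
  40.1 GΩ → 40.1
  9.82 GΩ → 9.82
Sum: 90.8 + 8.03 + 22.1 + 40.1 + 9.82 = 170.85

170.85 GΩ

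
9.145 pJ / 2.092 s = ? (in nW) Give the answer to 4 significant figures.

(9.145 × 10⁻¹²) / (2.092) = 4.37141 × 10⁻¹² W

0.004371 nW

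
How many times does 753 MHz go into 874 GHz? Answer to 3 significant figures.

1160

(874 × 10^9) / (753 × 10^6) = 1.161 × 10^3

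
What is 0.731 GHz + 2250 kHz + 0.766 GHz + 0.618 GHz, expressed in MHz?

2117.25 MHz

In MHz:
  0.731 GHz = 0.731 × 10^3 MHz = 731
  2250 kHz = 2250 × 10^-3 MHz = 2.25
  0.766 GHz = 0.766 × 10^3 MHz = 766
  0.618 GHz = 0.618 × 10^3 MHz = 618
Sum: 731 + 2.25 + 766 + 618 = 2117.25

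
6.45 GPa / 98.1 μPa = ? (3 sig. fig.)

(6.45e9) / (98.1e-6) = 0.06575e15

65700000000000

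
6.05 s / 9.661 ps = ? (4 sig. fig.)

626200000000

(6.05) / (9.661 × 10⁻¹²) = 0.62623 × 10¹²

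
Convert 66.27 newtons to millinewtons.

(no prefix) = 10^0, milli = 10^-3; factor is 10^3.
66.27 × 10^3 = 66270

66270 millinewtons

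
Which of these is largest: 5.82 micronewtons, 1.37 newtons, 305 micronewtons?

1.37 newtons

5.82 micronewtons = 0.00000582 newtons
1.37 newtons = 1.37 newtons
305 micronewtons = 0.000305 newtons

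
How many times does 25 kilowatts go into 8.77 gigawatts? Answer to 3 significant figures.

351000

(8.77e9) / (25e3) = 0.3508e6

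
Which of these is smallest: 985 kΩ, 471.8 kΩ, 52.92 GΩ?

985 kΩ = 985000 Ω
471.8 kΩ = 471800 Ω
52.92 GΩ = 52920000000 Ω

471.8 kΩ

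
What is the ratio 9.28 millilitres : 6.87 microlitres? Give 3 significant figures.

1350

(9.28 × 10^-3) / (6.87 × 10^-6) = 1.351 × 10^3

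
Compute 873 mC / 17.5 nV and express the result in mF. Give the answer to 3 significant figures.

(873e-3) / (17.5e-9) = 49.886e6 F

49900000000 mF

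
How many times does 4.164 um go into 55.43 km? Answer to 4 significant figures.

(55.43 × 10^3) / (4.164 × 10^-6) = 13.312 × 10^9

13310000000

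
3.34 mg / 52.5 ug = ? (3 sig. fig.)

63.6

(3.34 × 10^-3) / (52.5 × 10^-6) = 0.06362 × 10^3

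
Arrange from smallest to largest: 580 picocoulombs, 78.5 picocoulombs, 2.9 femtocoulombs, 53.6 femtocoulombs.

2.9 femtocoulombs < 53.6 femtocoulombs < 78.5 picocoulombs < 580 picocoulombs

580 picocoulombs = 0.00000000058 coulombs
78.5 picocoulombs = 0.0000000000785 coulombs
2.9 femtocoulombs = 0.0000000000000029 coulombs
53.6 femtocoulombs = 0.0000000000000536 coulombs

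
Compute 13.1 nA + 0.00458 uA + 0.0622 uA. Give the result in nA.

79.88 nA

In nA:
  13.1 nA → 13.1
  0.00458 uA = 0.00458e3 nA = 4.58
  0.0622 uA = 0.0622e3 nA = 62.2
Sum: 13.1 + 4.58 + 62.2 = 79.88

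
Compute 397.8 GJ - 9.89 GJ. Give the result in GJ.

In GJ:
  397.8 GJ → 397.8
  9.89 GJ → 9.89
Difference: 397.8 - 9.89 = 387.91

387.91 GJ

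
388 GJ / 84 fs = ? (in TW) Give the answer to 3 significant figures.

4620000000000 TW

(388 × 10^9) / (84 × 10^-15) = 4.619 × 10^24 W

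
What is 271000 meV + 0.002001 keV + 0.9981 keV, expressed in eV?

1271.101 eV

In eV:
  271000 meV = 271000 × 10⁻³ eV = 271
  0.002001 keV = 0.002001 × 10³ eV = 2.001
  0.9981 keV = 0.9981 × 10³ eV = 998.1
Sum: 271 + 2.001 + 998.1 = 1271.101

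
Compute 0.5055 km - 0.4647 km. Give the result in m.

In m:
  0.5055 km = 0.5055 × 10^3 m = 505.5
  0.4647 km = 0.4647 × 10^3 m = 464.7
Difference: 505.5 - 464.7 = 40.8

40.8 m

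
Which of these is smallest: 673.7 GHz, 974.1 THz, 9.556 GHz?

9.556 GHz

673.7 GHz = 673700000000 Hz
974.1 THz = 974100000000000 Hz
9.556 GHz = 9556000000 Hz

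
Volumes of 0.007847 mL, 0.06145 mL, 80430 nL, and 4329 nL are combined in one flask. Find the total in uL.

In uL:
  0.007847 mL = 0.007847e3 uL = 7.847
  0.06145 mL = 0.06145e3 uL = 61.45
  80430 nL = 80430e-3 uL = 80.43
  4329 nL = 4329e-3 uL = 4.329
Sum: 7.847 + 61.45 + 80.43 + 4.329 = 154.056

154.056 uL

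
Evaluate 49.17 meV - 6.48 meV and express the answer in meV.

In meV:
  49.17 meV → 49.17
  6.48 meV → 6.48
Difference: 49.17 - 6.48 = 42.69

42.69 meV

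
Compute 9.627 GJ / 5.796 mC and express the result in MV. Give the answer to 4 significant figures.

(9.627e9) / (5.796e-3) = 1.66097e12 V

1661000 MV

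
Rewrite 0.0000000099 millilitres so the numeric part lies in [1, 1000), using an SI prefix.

9.9 picolitres

= 9.9 × 10^-12 litres; 10^-12 is pico.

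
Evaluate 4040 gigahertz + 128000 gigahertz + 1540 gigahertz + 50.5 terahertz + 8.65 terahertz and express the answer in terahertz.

192.73 terahertz

In terahertz:
  4040 gigahertz = 4040e-3 terahertz = 4.04
  128000 gigahertz = 128000e-3 terahertz = 128
  1540 gigahertz = 1540e-3 terahertz = 1.54
  50.5 terahertz → 50.5
  8.65 terahertz → 8.65
Sum: 4.04 + 128 + 1.54 + 50.5 + 8.65 = 192.73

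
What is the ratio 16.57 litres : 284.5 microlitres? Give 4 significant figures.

58240

(16.57) / (284.5 × 10^-6) = 0.058243 × 10^6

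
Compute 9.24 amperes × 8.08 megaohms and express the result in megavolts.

74.6592 megavolts

9.24 × 8.08 × 10⁶ = 74.6592 × 10⁶ V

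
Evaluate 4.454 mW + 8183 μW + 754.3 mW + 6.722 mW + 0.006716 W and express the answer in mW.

780.375 mW

In mW:
  4.454 mW → 4.454
  8183 μW = 8183 × 10^-3 mW = 8.183
  754.3 mW → 754.3
  6.722 mW → 6.722
  0.006716 W = 0.006716 × 10^3 mW = 6.716
Sum: 4.454 + 8.183 + 754.3 + 6.722 + 6.716 = 780.375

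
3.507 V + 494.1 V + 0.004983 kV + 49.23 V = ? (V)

551.82 V

In V:
  3.507 V → 3.507
  494.1 V → 494.1
  0.004983 kV = 0.004983 × 10³ V = 4.983
  49.23 V → 49.23
Sum: 3.507 + 494.1 + 4.983 + 49.23 = 551.82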